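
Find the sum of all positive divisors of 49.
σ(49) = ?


Divisors of 49: 1, 7, 49
Sum = 1 + 7 + 49 = 57

σ(49) = 57


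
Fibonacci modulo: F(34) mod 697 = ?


F(k) mod 697 for k=1..34:
1, 1, 2, 3, 5, 8, 13, 21, 34, 55, 89, 144, 233, 377, 610, 290, 203, 493, 696, 492, 491, 286, 80, 366, 446, 115, 561, 676, 540, 519, 362, 184, 546, 33
F(34) mod 697 = 33


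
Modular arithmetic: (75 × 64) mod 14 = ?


75 × 64 = 4800
4800 mod 14 = 12


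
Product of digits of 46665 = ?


4 × 6 × 6 × 6 × 5 = 4320


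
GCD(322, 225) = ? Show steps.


322 = 1 * 225 + 97
225 = 2 * 97 + 31
97 = 3 * 31 + 4
31 = 7 * 4 + 3
4 = 1 * 3 + 1
3 = 3 * 1 + 0
GCD = 1


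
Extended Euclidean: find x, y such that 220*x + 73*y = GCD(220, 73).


Tabular extended Euclidean (each row: r = 220*s + 73*t):
r=220, s=1, t=0
r=73, s=0, t=1
q=3: r=1, s=1, t=-3   [220*(1) + 73*(-3) = 1]
q=73: r=0, s=-73, t=220   [220*(-73) + 73*(220) = 0]
GCD = 1; from the row with r=1: x=1, y=-3
Check: 220*(1) + 73*(-3) = 220 - 219 = 1

GCD = 1, x = 1, y = -3


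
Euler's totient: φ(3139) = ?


3139 = 43 × 73
Prime factors: 43, 73
φ(3139) = 3139 × (1-1/43) × (1-1/73)
= 3139 × 42/43 × 72/73 = 3024

φ(3139) = 3024


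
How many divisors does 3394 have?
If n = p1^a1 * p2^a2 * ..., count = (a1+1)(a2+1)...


3394 = 2^1 × 1697^1
d(3394) = (1+1) × (1+1) = 4

4 divisors


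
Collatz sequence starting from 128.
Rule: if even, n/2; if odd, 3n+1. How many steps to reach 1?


128 → 64 → 32 → 16 → 8 → 4 → 2 → 1
Total steps = 7

7 steps


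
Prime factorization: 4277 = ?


4277 / 7 = 611
611 / 13 = 47
47 / 47 = 1
4277 = 7 × 13 × 47


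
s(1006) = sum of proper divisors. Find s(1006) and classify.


Proper divisors: 1, 2, 503
Sum = 1 + 2 + 503 = 506
506 < 1006 → deficient

s(1006) = 506 (deficient)


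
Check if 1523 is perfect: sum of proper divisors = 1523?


Proper divisors of 1523: 1
Sum = 1 = 1

No, 1523 is not perfect (1 ≠ 1523)


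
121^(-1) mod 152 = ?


Use the extended Euclidean algorithm on (152, 121); each row r = 152*s + 121*t:
r=152, s=1, t=0
r=121, s=0, t=1
q=1: r=31, s=1, t=-1   [152*(1) + 121*(-1) = 31]
q=3: r=28, s=-3, t=4   [152*(-3) + 121*(4) = 28]
q=1: r=3, s=4, t=-5   [152*(4) + 121*(-5) = 3]
q=9: r=1, s=-39, t=49   [152*(-39) + 121*(49) = 1]
q=3: r=0, s=121, t=-152   [152*(121) + 121*(-152) = 0]
GCD = 1 with t = 49, so 121*(49) ≡ 1 (mod 152)
Inverse = 49 mod 152 = 49
Check: 121 * 49 = 5929 ≡ 1 (mod 152)

121^(-1) ≡ 49 (mod 152)


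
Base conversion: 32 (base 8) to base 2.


32 (base 8) = 26 (decimal)
26 (decimal) = 11010 (base 2)


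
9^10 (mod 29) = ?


9^1 mod 29 = 9
9^2 mod 29 = 23
9^3 mod 29 = 4
9^4 mod 29 = 7
9^5 mod 29 = 5
9^6 mod 29 = 16
9^7 mod 29 = 28
9^8 mod 29 = 20
9^9 mod 29 = 6
9^10 mod 29 = 25


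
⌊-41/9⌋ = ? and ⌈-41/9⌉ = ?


-41/9 = -4.5556
floor = -5
ceil = -4

floor = -5, ceil = -4


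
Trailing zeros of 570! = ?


floor(570/5) = 114
floor(570/25) = 22
floor(570/125) = 4
Total = 140

140 trailing zeros


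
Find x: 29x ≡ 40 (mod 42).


GCD(29, 42) = 1, unique solution
a^(-1) mod 42 = 29
x = 29 * 40 mod 42 = 26

x ≡ 26 (mod 42)


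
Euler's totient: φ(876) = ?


876 = 2^2 × 3 × 73
Prime factors: 2, 3, 73
φ(876) = 876 × (1-1/2) × (1-1/3) × (1-1/73)
= 876 × 1/2 × 2/3 × 72/73 = 288

φ(876) = 288


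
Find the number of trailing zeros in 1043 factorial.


floor(1043/5) = 208
floor(1043/25) = 41
floor(1043/125) = 8
floor(1043/625) = 1
Total = 258

258 trailing zeros


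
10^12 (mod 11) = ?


10^1 mod 11 = 10
10^2 mod 11 = 1
10^3 mod 11 = 10
10^4 mod 11 = 1
10^5 mod 11 = 10
10^6 mod 11 = 1
10^7 mod 11 = 10
10^8 mod 11 = 1
10^9 mod 11 = 10
10^10 mod 11 = 1
10^11 mod 11 = 10
10^12 mod 11 = 1


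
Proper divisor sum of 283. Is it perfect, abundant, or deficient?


Proper divisors: 1
Sum = 1 = 1
1 < 283 → deficient

s(283) = 1 (deficient)


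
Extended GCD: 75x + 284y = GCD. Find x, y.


Tabular extended Euclidean (each row: r = 75*s + 284*t):
r=75, s=1, t=0
r=284, s=0, t=1
q=0: r=75, s=1, t=0   [75*(1) + 284*(0) = 75]
q=3: r=59, s=-3, t=1   [75*(-3) + 284*(1) = 59]
q=1: r=16, s=4, t=-1   [75*(4) + 284*(-1) = 16]
q=3: r=11, s=-15, t=4   [75*(-15) + 284*(4) = 11]
q=1: r=5, s=19, t=-5   [75*(19) + 284*(-5) = 5]
q=2: r=1, s=-53, t=14   [75*(-53) + 284*(14) = 1]
q=5: r=0, s=284, t=-75   [75*(284) + 284*(-75) = 0]
GCD = 1; from the row with r=1: x=-53, y=14
Check: 75*(-53) + 284*(14) = -3975 + 3976 = 1

GCD = 1, x = -53, y = 14


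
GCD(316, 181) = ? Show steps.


316 = 1 * 181 + 135
181 = 1 * 135 + 46
135 = 2 * 46 + 43
46 = 1 * 43 + 3
43 = 14 * 3 + 1
3 = 3 * 1 + 0
GCD = 1


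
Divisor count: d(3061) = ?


3061 = 3061^1
d(3061) = (1+1) = 2

2 divisors


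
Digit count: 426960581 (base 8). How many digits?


426960581 in base 8 = 3134563305
Number of digits = 10

10 digits (base 8)


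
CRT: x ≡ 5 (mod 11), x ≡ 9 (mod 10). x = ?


M = 11*10 = 110
M1 = M/11 = 10, M2 = M/10 = 11
M1^(-1) mod 11 = 10, M2^(-1) mod 10 = 1
x = 5*10*10 + 9*11*1 = 599
599 mod 110 = 49
Check: 49 mod 11 = 5 ✓, 49 mod 10 = 9 ✓

x ≡ 49 (mod 110)


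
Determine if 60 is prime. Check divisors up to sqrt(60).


60 / 2 = 30 (exact division)
60 is NOT prime.

No, 60 is not prime


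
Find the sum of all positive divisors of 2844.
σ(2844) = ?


Divisors of 2844: 1, 2, 3, 4, 6, 9, 12, 18, 36, 79, 158, 237, 316, 474, 711, 948, 1422, 2844
Sum = 1 + 2 + 3 + 4 + 6 + 9 + 12 + 18 + 36 + 79 + 158 + 237 + 316 + 474 + 711 + 948 + 1422 + 2844 = 7280

σ(2844) = 7280


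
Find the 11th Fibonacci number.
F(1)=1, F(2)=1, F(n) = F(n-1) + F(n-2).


Sequence: 1, 1, 2, 3, 5, 8, 13, 21, 34, 55, 89
F(11) = 89


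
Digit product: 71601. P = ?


7 × 1 × 6 × 0 × 1 = 0


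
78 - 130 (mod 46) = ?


78 - 130 = -52
-52 mod 46 = 40


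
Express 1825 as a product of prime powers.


1825 / 5 = 365
365 / 5 = 73
73 / 73 = 1
1825 = 5^2 × 73


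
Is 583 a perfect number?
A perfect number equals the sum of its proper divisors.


Proper divisors of 583: 1, 11, 53
Sum = 1 + 11 + 53 = 65

No, 583 is not perfect (65 ≠ 583)


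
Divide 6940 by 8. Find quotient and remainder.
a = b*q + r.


6940 = 8 * 867 + 4
Check: 6936 + 4 = 6940

q = 867, r = 4


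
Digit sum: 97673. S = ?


9 + 7 + 6 + 7 + 3 = 32


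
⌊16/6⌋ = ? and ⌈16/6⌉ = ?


16/6 = 2.6667
floor = 2
ceil = 3

floor = 2, ceil = 3


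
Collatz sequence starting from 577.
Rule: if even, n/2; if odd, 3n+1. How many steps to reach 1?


577 → 1732 → 866 → 433 → 1300 → 650 → 325 → 976 → 488 → 244 → 122 → 61 → 184 → 92 → 46 → 23 → 70 → 35 → 106 → 53 → 160 → 80 → 40 → 20 → 10 → 5 → 16 → 8 → 4 → 2 → 1
Total steps = 30

30 steps


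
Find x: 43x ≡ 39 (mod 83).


GCD(43, 83) = 1, unique solution
a^(-1) mod 83 = 56
x = 56 * 39 mod 83 = 26

x ≡ 26 (mod 83)


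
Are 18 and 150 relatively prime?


Euclidean algorithm:
150 = 8 * 18 + 6
18 = 3 * 6 + 0
GCD(18, 150) = 6

No, not coprime (GCD = 6)


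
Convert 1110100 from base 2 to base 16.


1110100 (base 2) = 116 (decimal)
116 (decimal) = 74 (base 16)


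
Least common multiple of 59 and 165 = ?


GCD(59, 165) = 1
LCM = 59*165/1 = 9735/1 = 9735

LCM = 9735


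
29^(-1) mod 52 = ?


Use the extended Euclidean algorithm on (52, 29); each row r = 52*s + 29*t:
r=52, s=1, t=0
r=29, s=0, t=1
q=1: r=23, s=1, t=-1   [52*(1) + 29*(-1) = 23]
q=1: r=6, s=-1, t=2   [52*(-1) + 29*(2) = 6]
q=3: r=5, s=4, t=-7   [52*(4) + 29*(-7) = 5]
q=1: r=1, s=-5, t=9   [52*(-5) + 29*(9) = 1]
q=5: r=0, s=29, t=-52   [52*(29) + 29*(-52) = 0]
GCD = 1 with t = 9, so 29*(9) ≡ 1 (mod 52)
Inverse = 9 mod 52 = 9
Check: 29 * 9 = 261 ≡ 1 (mod 52)

29^(-1) ≡ 9 (mod 52)


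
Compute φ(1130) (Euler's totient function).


1130 = 2 × 5 × 113
Prime factors: 2, 5, 113
φ(1130) = 1130 × (1-1/2) × (1-1/5) × (1-1/113)
= 1130 × 1/2 × 4/5 × 112/113 = 448

φ(1130) = 448


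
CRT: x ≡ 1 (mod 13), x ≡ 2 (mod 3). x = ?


M = 13*3 = 39
M1 = M/13 = 3, M2 = M/3 = 13
M1^(-1) mod 13 = 9, M2^(-1) mod 3 = 1
x = 1*3*9 + 2*13*1 = 53
53 mod 39 = 14
Check: 14 mod 13 = 1 ✓, 14 mod 3 = 2 ✓

x ≡ 14 (mod 39)


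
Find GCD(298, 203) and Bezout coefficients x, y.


Tabular extended Euclidean (each row: r = 298*s + 203*t):
r=298, s=1, t=0
r=203, s=0, t=1
q=1: r=95, s=1, t=-1   [298*(1) + 203*(-1) = 95]
q=2: r=13, s=-2, t=3   [298*(-2) + 203*(3) = 13]
q=7: r=4, s=15, t=-22   [298*(15) + 203*(-22) = 4]
q=3: r=1, s=-47, t=69   [298*(-47) + 203*(69) = 1]
q=4: r=0, s=203, t=-298   [298*(203) + 203*(-298) = 0]
GCD = 1; from the row with r=1: x=-47, y=69
Check: 298*(-47) + 203*(69) = -14006 + 14007 = 1

GCD = 1, x = -47, y = 69


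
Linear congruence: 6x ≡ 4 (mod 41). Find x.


GCD(6, 41) = 1, unique solution
a^(-1) mod 41 = 7
x = 7 * 4 mod 41 = 28

x ≡ 28 (mod 41)


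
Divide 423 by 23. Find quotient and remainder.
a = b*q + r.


423 = 23 * 18 + 9
Check: 414 + 9 = 423

q = 18, r = 9


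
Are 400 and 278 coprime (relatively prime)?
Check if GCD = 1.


Euclidean algorithm:
400 = 1 * 278 + 122
278 = 2 * 122 + 34
122 = 3 * 34 + 20
34 = 1 * 20 + 14
20 = 1 * 14 + 6
14 = 2 * 6 + 2
6 = 3 * 2 + 0
GCD(400, 278) = 2

No, not coprime (GCD = 2)


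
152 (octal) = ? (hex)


152 (base 8) = 106 (decimal)
106 (decimal) = 6A (base 16)


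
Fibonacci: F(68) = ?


Sequence: 1, 1, 2, 3, 5, 8, 13, 21, 34, 55, 89, 144, 233, 377, 610, 987, 1597, 2584, 4181, 6765, 10946, 17711, 28657, 46368, 75025, 121393, 196418, 317811, 514229, 832040, 1346269, 2178309, 3524578, 5702887, 9227465, 14930352, 24157817, 39088169, 63245986, 102334155, 165580141, 267914296, 433494437, 701408733, 1134903170, 1836311903, 2971215073, 4807526976, 7778742049, 12586269025, 20365011074, 32951280099, 53316291173, 86267571272, 139583862445, 225851433717, 365435296162, 591286729879, 956722026041, 1548008755920, 2504730781961, 4052739537881, 6557470319842, 10610209857723, 17167680177565, 27777890035288, 44945570212853, 72723460248141
F(68) = 72723460248141


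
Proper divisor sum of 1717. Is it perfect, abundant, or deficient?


Proper divisors: 1, 17, 101
Sum = 1 + 17 + 101 = 119
119 < 1717 → deficient

s(1717) = 119 (deficient)


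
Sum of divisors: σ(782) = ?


Divisors of 782: 1, 2, 17, 23, 34, 46, 391, 782
Sum = 1 + 2 + 17 + 23 + 34 + 46 + 391 + 782 = 1296

σ(782) = 1296


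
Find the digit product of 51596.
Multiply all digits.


5 × 1 × 5 × 9 × 6 = 1350


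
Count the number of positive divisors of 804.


804 = 2^2 × 3^1 × 67^1
d(804) = (2+1) × (1+1) × (1+1) = 12

12 divisors


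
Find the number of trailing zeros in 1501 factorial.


floor(1501/5) = 300
floor(1501/25) = 60
floor(1501/125) = 12
floor(1501/625) = 2
Total = 374

374 trailing zeros


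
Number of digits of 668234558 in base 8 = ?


668234558 in base 8 = 4765071476
Number of digits = 10

10 digits (base 8)


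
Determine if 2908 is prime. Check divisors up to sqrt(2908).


2908 / 2 = 1454 (exact division)
2908 is NOT prime.

No, 2908 is not prime


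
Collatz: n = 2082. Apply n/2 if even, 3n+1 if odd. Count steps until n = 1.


2082 → 1041 → 3124 → 1562 → 781 → 2344 → 1172 → 586 → 293 → 880 → 440 → 220 → 110 → 55 → 166 → 83 → 250 → 125 → 376 → 188 → 94 → 47 → 142 → 71 → 214 → 107 → 322 → 161 → 484 → 242 → 121 → 364 → 182 → 91 → 274 → 137 → 412 → 206 → 103 → 310 → 155 → 466 → 233 → 700 → 350 → 175 → 526 → 263 → 790 → 395 → 1186 → 593 → 1780 → 890 → 445 → 1336 → 668 → 334 → 167 → 502 → 251 → 754 → 377 → 1132 → 566 → 283 → 850 → 425 → 1276 → 638 → 319 → 958 → 479 → 1438 → 719 → 2158 → 1079 → 3238 → 1619 → 4858 → 2429 → 7288 → 3644 → 1822 → 911 → 2734 → 1367 → 4102 → 2051 → 6154 → 3077 → 9232 → 4616 → 2308 → 1154 → 577 → 1732 → 866 → 433 → 1300 → 650 → 325 → 976 → 488 → 244 → 122 → 61 → 184 → 92 → 46 → 23 → 70 → 35 → 106 → 53 → 160 → 80 → 40 → 20 → 10 → 5 → 16 → 8 → 4 → 2 → 1
Total steps = 125

125 steps


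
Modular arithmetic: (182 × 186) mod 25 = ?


182 × 186 = 33852
33852 mod 25 = 2


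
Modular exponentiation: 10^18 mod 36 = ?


10^1 mod 36 = 10
10^2 mod 36 = 28
10^3 mod 36 = 28
10^4 mod 36 = 28
10^5 mod 36 = 28
10^6 mod 36 = 28
10^7 mod 36 = 28
10^8 mod 36 = 28
10^9 mod 36 = 28
10^10 mod 36 = 28
10^11 mod 36 = 28
10^12 mod 36 = 28
10^13 mod 36 = 28
10^14 mod 36 = 28
10^15 mod 36 = 28
10^16 mod 36 = 28
10^17 mod 36 = 28
10^18 mod 36 = 28


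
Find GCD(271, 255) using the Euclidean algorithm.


271 = 1 * 255 + 16
255 = 15 * 16 + 15
16 = 1 * 15 + 1
15 = 15 * 1 + 0
GCD = 1


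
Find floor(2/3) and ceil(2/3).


2/3 = 0.6667
floor = 0
ceil = 1

floor = 0, ceil = 1


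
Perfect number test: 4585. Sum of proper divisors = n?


Proper divisors of 4585: 1, 5, 7, 35, 131, 655, 917
Sum = 1 + 5 + 7 + 35 + 131 + 655 + 917 = 1751

No, 4585 is not perfect (1751 ≠ 4585)


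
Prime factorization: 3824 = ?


3824 / 2 = 1912
1912 / 2 = 956
956 / 2 = 478
478 / 2 = 239
239 / 239 = 1
3824 = 2^4 × 239


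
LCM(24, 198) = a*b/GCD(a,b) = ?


GCD(24, 198) = 6
LCM = 24*198/6 = 4752/6 = 792

LCM = 792


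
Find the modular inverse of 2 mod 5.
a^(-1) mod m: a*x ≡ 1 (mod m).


Use the extended Euclidean algorithm on (5, 2); each row r = 5*s + 2*t:
r=5, s=1, t=0
r=2, s=0, t=1
q=2: r=1, s=1, t=-2   [5*(1) + 2*(-2) = 1]
q=2: r=0, s=-2, t=5   [5*(-2) + 2*(5) = 0]
GCD = 1 with t = -2, so 2*(-2) ≡ 1 (mod 5)
Inverse = -2 mod 5 = 3
Check: 2 * 3 = 6 ≡ 1 (mod 5)

2^(-1) ≡ 3 (mod 5)


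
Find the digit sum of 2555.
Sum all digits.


2 + 5 + 5 + 5 = 17


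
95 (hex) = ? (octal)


95 (base 16) = 149 (decimal)
149 (decimal) = 225 (base 8)


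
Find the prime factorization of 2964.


2964 / 2 = 1482
1482 / 2 = 741
741 / 3 = 247
247 / 13 = 19
19 / 19 = 1
2964 = 2^2 × 3 × 13 × 19


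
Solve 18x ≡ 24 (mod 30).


GCD(18, 30) = 6 divides 24
Divide: 3x ≡ 4 (mod 5)
x ≡ 3 (mod 5)


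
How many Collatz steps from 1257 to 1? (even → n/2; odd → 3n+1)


1257 → 3772 → 1886 → 943 → 2830 → 1415 → 4246 → 2123 → 6370 → 3185 → 9556 → 4778 → 2389 → 7168 → 3584 → 1792 → 896 → 448 → 224 → 112 → 56 → 28 → 14 → 7 → 22 → 11 → 34 → 17 → 52 → 26 → 13 → 40 → 20 → 10 → 5 → 16 → 8 → 4 → 2 → 1
Total steps = 39

39 steps


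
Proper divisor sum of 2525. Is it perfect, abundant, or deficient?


Proper divisors: 1, 5, 25, 101, 505
Sum = 1 + 5 + 25 + 101 + 505 = 637
637 < 2525 → deficient

s(2525) = 637 (deficient)


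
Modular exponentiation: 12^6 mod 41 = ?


12^1 mod 41 = 12
12^2 mod 41 = 21
12^3 mod 41 = 6
12^4 mod 41 = 31
12^5 mod 41 = 3
12^6 mod 41 = 36


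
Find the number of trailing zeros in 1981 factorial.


floor(1981/5) = 396
floor(1981/25) = 79
floor(1981/125) = 15
floor(1981/625) = 3
Total = 493

493 trailing zeros


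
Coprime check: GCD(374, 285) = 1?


Euclidean algorithm:
374 = 1 * 285 + 89
285 = 3 * 89 + 18
89 = 4 * 18 + 17
18 = 1 * 17 + 1
17 = 17 * 1 + 0
GCD(374, 285) = 1

Yes, coprime (GCD = 1)


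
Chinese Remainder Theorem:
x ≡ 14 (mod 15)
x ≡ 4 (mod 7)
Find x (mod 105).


M = 15*7 = 105
M1 = M/15 = 7, M2 = M/7 = 15
M1^(-1) mod 15 = 13, M2^(-1) mod 7 = 1
x = 14*7*13 + 4*15*1 = 1334
1334 mod 105 = 74
Check: 74 mod 15 = 14 ✓, 74 mod 7 = 4 ✓

x ≡ 74 (mod 105)


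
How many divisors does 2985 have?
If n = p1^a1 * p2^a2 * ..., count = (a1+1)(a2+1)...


2985 = 3^1 × 5^1 × 199^1
d(2985) = (1+1) × (1+1) × (1+1) = 8

8 divisors


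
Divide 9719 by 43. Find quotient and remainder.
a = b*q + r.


9719 = 43 * 226 + 1
Check: 9718 + 1 = 9719

q = 226, r = 1


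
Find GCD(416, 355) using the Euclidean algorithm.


416 = 1 * 355 + 61
355 = 5 * 61 + 50
61 = 1 * 50 + 11
50 = 4 * 11 + 6
11 = 1 * 6 + 5
6 = 1 * 5 + 1
5 = 5 * 1 + 0
GCD = 1


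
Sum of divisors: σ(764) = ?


Divisors of 764: 1, 2, 4, 191, 382, 764
Sum = 1 + 2 + 4 + 191 + 382 + 764 = 1344

σ(764) = 1344


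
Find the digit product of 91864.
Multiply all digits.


9 × 1 × 8 × 6 × 4 = 1728


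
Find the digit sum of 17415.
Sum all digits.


1 + 7 + 4 + 1 + 5 = 18


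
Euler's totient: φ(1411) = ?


1411 = 17 × 83
Prime factors: 17, 83
φ(1411) = 1411 × (1-1/17) × (1-1/83)
= 1411 × 16/17 × 82/83 = 1312

φ(1411) = 1312


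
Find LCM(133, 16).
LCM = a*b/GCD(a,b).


GCD(133, 16) = 1
LCM = 133*16/1 = 2128/1 = 2128

LCM = 2128


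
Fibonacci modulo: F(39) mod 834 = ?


F(k) mod 834 for k=1..39:
1, 1, 2, 3, 5, 8, 13, 21, 34, 55, 89, 144, 233, 377, 610, 153, 763, 82, 11, 93, 104, 197, 301, 498, 799, 463, 428, 57, 485, 542, 193, 735, 94, 829, 89, 84, 173, 257, 430
F(39) mod 834 = 430


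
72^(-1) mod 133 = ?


Use the extended Euclidean algorithm on (133, 72); each row r = 133*s + 72*t:
r=133, s=1, t=0
r=72, s=0, t=1
q=1: r=61, s=1, t=-1   [133*(1) + 72*(-1) = 61]
q=1: r=11, s=-1, t=2   [133*(-1) + 72*(2) = 11]
q=5: r=6, s=6, t=-11   [133*(6) + 72*(-11) = 6]
q=1: r=5, s=-7, t=13   [133*(-7) + 72*(13) = 5]
q=1: r=1, s=13, t=-24   [133*(13) + 72*(-24) = 1]
q=5: r=0, s=-72, t=133   [133*(-72) + 72*(133) = 0]
GCD = 1 with t = -24, so 72*(-24) ≡ 1 (mod 133)
Inverse = -24 mod 133 = 109
Check: 72 * 109 = 7848 ≡ 1 (mod 133)

72^(-1) ≡ 109 (mod 133)


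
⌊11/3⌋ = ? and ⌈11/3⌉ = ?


11/3 = 3.6667
floor = 3
ceil = 4

floor = 3, ceil = 4


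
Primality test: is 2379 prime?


2379 / 3 = 793 (exact division)
2379 is NOT prime.

No, 2379 is not prime


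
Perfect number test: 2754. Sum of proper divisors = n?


Proper divisors of 2754: 1, 2, 3, 6, 9, 17, 18, 27, 34, 51, 54, 81, 102, 153, 162, 306, 459, 918, 1377
Sum = 1 + 2 + 3 + 6 + 9 + 17 + 18 + 27 + 34 + 51 + 54 + 81 + 102 + 153 + 162 + 306 + 459 + 918 + 1377 = 3780

No, 2754 is not perfect (3780 ≠ 2754)


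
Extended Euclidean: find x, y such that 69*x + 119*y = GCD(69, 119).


Tabular extended Euclidean (each row: r = 69*s + 119*t):
r=69, s=1, t=0
r=119, s=0, t=1
q=0: r=69, s=1, t=0   [69*(1) + 119*(0) = 69]
q=1: r=50, s=-1, t=1   [69*(-1) + 119*(1) = 50]
q=1: r=19, s=2, t=-1   [69*(2) + 119*(-1) = 19]
q=2: r=12, s=-5, t=3   [69*(-5) + 119*(3) = 12]
q=1: r=7, s=7, t=-4   [69*(7) + 119*(-4) = 7]
q=1: r=5, s=-12, t=7   [69*(-12) + 119*(7) = 5]
q=1: r=2, s=19, t=-11   [69*(19) + 119*(-11) = 2]
q=2: r=1, s=-50, t=29   [69*(-50) + 119*(29) = 1]
q=2: r=0, s=119, t=-69   [69*(119) + 119*(-69) = 0]
GCD = 1; from the row with r=1: x=-50, y=29
Check: 69*(-50) + 119*(29) = -3450 + 3451 = 1

GCD = 1, x = -50, y = 29


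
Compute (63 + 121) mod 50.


63 + 121 = 184
184 mod 50 = 34


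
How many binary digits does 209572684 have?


209572684 in base 2 = 1100011111011101001101001100
Number of digits = 28

28 digits (base 2)


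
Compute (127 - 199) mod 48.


127 - 199 = -72
-72 mod 48 = 24


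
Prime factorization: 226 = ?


226 / 2 = 113
113 / 113 = 1
226 = 2 × 113


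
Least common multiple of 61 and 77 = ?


GCD(61, 77) = 1
LCM = 61*77/1 = 4697/1 = 4697

LCM = 4697


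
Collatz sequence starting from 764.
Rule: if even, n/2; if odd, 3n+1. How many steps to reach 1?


764 → 382 → 191 → 574 → 287 → 862 → 431 → 1294 → 647 → 1942 → 971 → 2914 → 1457 → 4372 → 2186 → 1093 → 3280 → 1640 → 820 → 410 → 205 → 616 → 308 → 154 → 77 → 232 → 116 → 58 → 29 → 88 → 44 → 22 → 11 → 34 → 17 → 52 → 26 → 13 → 40 → 20 → 10 → 5 → 16 → 8 → 4 → 2 → 1
Total steps = 46

46 steps


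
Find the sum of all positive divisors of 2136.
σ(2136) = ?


Divisors of 2136: 1, 2, 3, 4, 6, 8, 12, 24, 89, 178, 267, 356, 534, 712, 1068, 2136
Sum = 1 + 2 + 3 + 4 + 6 + 8 + 12 + 24 + 89 + 178 + 267 + 356 + 534 + 712 + 1068 + 2136 = 5400

σ(2136) = 5400


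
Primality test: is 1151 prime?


Check divisors up to sqrt(1151) = 33.9264
No divisors found.
1151 is prime.

Yes, 1151 is prime


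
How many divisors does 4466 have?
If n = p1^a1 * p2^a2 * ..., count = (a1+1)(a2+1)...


4466 = 2^1 × 7^1 × 11^1 × 29^1
d(4466) = (1+1) × (1+1) × (1+1) × (1+1) = 16

16 divisors


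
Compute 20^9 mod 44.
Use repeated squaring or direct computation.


20^1 mod 44 = 20
20^2 mod 44 = 4
20^3 mod 44 = 36
20^4 mod 44 = 16
20^5 mod 44 = 12
20^6 mod 44 = 20
20^7 mod 44 = 4
20^8 mod 44 = 36
20^9 mod 44 = 16


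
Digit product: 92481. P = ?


9 × 2 × 4 × 8 × 1 = 576


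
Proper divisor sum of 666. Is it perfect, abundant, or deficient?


Proper divisors: 1, 2, 3, 6, 9, 18, 37, 74, 111, 222, 333
Sum = 1 + 2 + 3 + 6 + 9 + 18 + 37 + 74 + 111 + 222 + 333 = 816
816 > 666 → abundant

s(666) = 816 (abundant)


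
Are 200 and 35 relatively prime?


Euclidean algorithm:
200 = 5 * 35 + 25
35 = 1 * 25 + 10
25 = 2 * 10 + 5
10 = 2 * 5 + 0
GCD(200, 35) = 5

No, not coprime (GCD = 5)


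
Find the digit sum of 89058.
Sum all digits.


8 + 9 + 0 + 5 + 8 = 30


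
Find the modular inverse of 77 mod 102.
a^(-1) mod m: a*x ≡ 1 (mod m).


Use the extended Euclidean algorithm on (102, 77); each row r = 102*s + 77*t:
r=102, s=1, t=0
r=77, s=0, t=1
q=1: r=25, s=1, t=-1   [102*(1) + 77*(-1) = 25]
q=3: r=2, s=-3, t=4   [102*(-3) + 77*(4) = 2]
q=12: r=1, s=37, t=-49   [102*(37) + 77*(-49) = 1]
q=2: r=0, s=-77, t=102   [102*(-77) + 77*(102) = 0]
GCD = 1 with t = -49, so 77*(-49) ≡ 1 (mod 102)
Inverse = -49 mod 102 = 53
Check: 77 * 53 = 4081 ≡ 1 (mod 102)

77^(-1) ≡ 53 (mod 102)


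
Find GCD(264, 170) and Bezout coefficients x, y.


Tabular extended Euclidean (each row: r = 264*s + 170*t):
r=264, s=1, t=0
r=170, s=0, t=1
q=1: r=94, s=1, t=-1   [264*(1) + 170*(-1) = 94]
q=1: r=76, s=-1, t=2   [264*(-1) + 170*(2) = 76]
q=1: r=18, s=2, t=-3   [264*(2) + 170*(-3) = 18]
q=4: r=4, s=-9, t=14   [264*(-9) + 170*(14) = 4]
q=4: r=2, s=38, t=-59   [264*(38) + 170*(-59) = 2]
q=2: r=0, s=-85, t=132   [264*(-85) + 170*(132) = 0]
GCD = 2; from the row with r=2: x=38, y=-59
Check: 264*(38) + 170*(-59) = 10032 - 10030 = 2

GCD = 2, x = 38, y = -59


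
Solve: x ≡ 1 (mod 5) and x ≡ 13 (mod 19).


M = 5*19 = 95
M1 = M/5 = 19, M2 = M/19 = 5
M1^(-1) mod 5 = 4, M2^(-1) mod 19 = 4
x = 1*19*4 + 13*5*4 = 336
336 mod 95 = 51
Check: 51 mod 5 = 1 ✓, 51 mod 19 = 13 ✓

x ≡ 51 (mod 95)


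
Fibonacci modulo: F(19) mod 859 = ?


F(k) mod 859 for k=1..19:
1, 1, 2, 3, 5, 8, 13, 21, 34, 55, 89, 144, 233, 377, 610, 128, 738, 7, 745
F(19) mod 859 = 745


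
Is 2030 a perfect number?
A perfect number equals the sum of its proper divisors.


Proper divisors of 2030: 1, 2, 5, 7, 10, 14, 29, 35, 58, 70, 145, 203, 290, 406, 1015
Sum = 1 + 2 + 5 + 7 + 10 + 14 + 29 + 35 + 58 + 70 + 145 + 203 + 290 + 406 + 1015 = 2290

No, 2030 is not perfect (2290 ≠ 2030)


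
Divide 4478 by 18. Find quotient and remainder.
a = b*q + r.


4478 = 18 * 248 + 14
Check: 4464 + 14 = 4478

q = 248, r = 14


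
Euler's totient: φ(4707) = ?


4707 = 3^2 × 523
Prime factors: 3, 523
φ(4707) = 4707 × (1-1/3) × (1-1/523)
= 4707 × 2/3 × 522/523 = 3132

φ(4707) = 3132


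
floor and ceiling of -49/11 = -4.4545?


-49/11 = -4.4545
floor = -5
ceil = -4

floor = -5, ceil = -4


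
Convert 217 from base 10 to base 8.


217 (base 10) = 217 (decimal)
217 (decimal) = 331 (base 8)


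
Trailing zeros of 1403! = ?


floor(1403/5) = 280
floor(1403/25) = 56
floor(1403/125) = 11
floor(1403/625) = 2
Total = 349

349 trailing zeros


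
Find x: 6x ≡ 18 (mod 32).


GCD(6, 32) = 2 divides 18
Divide: 3x ≡ 9 (mod 16)
x ≡ 3 (mod 16)


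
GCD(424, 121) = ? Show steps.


424 = 3 * 121 + 61
121 = 1 * 61 + 60
61 = 1 * 60 + 1
60 = 60 * 1 + 0
GCD = 1


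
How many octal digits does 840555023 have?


840555023 in base 8 = 6206355017
Number of digits = 10

10 digits (base 8)


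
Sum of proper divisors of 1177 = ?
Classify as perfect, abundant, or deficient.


Proper divisors: 1, 11, 107
Sum = 1 + 11 + 107 = 119
119 < 1177 → deficient

s(1177) = 119 (deficient)


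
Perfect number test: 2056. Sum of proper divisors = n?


Proper divisors of 2056: 1, 2, 4, 8, 257, 514, 1028
Sum = 1 + 2 + 4 + 8 + 257 + 514 + 1028 = 1814

No, 2056 is not perfect (1814 ≠ 2056)


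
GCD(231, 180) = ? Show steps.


231 = 1 * 180 + 51
180 = 3 * 51 + 27
51 = 1 * 27 + 24
27 = 1 * 24 + 3
24 = 8 * 3 + 0
GCD = 3


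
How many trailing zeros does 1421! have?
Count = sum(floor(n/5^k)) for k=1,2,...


floor(1421/5) = 284
floor(1421/25) = 56
floor(1421/125) = 11
floor(1421/625) = 2
Total = 353

353 trailing zeros


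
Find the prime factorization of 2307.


2307 / 3 = 769
769 / 769 = 1
2307 = 3 × 769


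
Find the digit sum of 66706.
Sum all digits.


6 + 6 + 7 + 0 + 6 = 25


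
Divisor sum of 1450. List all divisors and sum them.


Divisors of 1450: 1, 2, 5, 10, 25, 29, 50, 58, 145, 290, 725, 1450
Sum = 1 + 2 + 5 + 10 + 25 + 29 + 50 + 58 + 145 + 290 + 725 + 1450 = 2790

σ(1450) = 2790


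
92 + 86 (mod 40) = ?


92 + 86 = 178
178 mod 40 = 18


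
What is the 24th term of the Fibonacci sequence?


Sequence: 1, 1, 2, 3, 5, 8, 13, 21, 34, 55, 89, 144, 233, 377, 610, 987, 1597, 2584, 4181, 6765, 10946, 17711, 28657, 46368
F(24) = 46368


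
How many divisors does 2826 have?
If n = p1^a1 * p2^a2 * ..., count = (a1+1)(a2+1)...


2826 = 2^1 × 3^2 × 157^1
d(2826) = (1+1) × (2+1) × (1+1) = 12

12 divisors


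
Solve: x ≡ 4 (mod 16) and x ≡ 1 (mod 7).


M = 16*7 = 112
M1 = M/16 = 7, M2 = M/7 = 16
M1^(-1) mod 16 = 7, M2^(-1) mod 7 = 4
x = 4*7*7 + 1*16*4 = 260
260 mod 112 = 36
Check: 36 mod 16 = 4 ✓, 36 mod 7 = 1 ✓

x ≡ 36 (mod 112)


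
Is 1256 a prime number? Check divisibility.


1256 / 2 = 628 (exact division)
1256 is NOT prime.

No, 1256 is not prime


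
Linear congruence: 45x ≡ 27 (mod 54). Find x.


GCD(45, 54) = 9 divides 27
Divide: 5x ≡ 3 (mod 6)
x ≡ 3 (mod 6)


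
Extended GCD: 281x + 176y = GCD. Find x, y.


Tabular extended Euclidean (each row: r = 281*s + 176*t):
r=281, s=1, t=0
r=176, s=0, t=1
q=1: r=105, s=1, t=-1   [281*(1) + 176*(-1) = 105]
q=1: r=71, s=-1, t=2   [281*(-1) + 176*(2) = 71]
q=1: r=34, s=2, t=-3   [281*(2) + 176*(-3) = 34]
q=2: r=3, s=-5, t=8   [281*(-5) + 176*(8) = 3]
q=11: r=1, s=57, t=-91   [281*(57) + 176*(-91) = 1]
q=3: r=0, s=-176, t=281   [281*(-176) + 176*(281) = 0]
GCD = 1; from the row with r=1: x=57, y=-91
Check: 281*(57) + 176*(-91) = 16017 - 16016 = 1

GCD = 1, x = 57, y = -91


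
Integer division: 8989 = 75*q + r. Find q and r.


8989 = 75 * 119 + 64
Check: 8925 + 64 = 8989

q = 119, r = 64


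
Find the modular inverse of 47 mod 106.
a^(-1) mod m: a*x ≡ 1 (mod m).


Use the extended Euclidean algorithm on (106, 47); each row r = 106*s + 47*t:
r=106, s=1, t=0
r=47, s=0, t=1
q=2: r=12, s=1, t=-2   [106*(1) + 47*(-2) = 12]
q=3: r=11, s=-3, t=7   [106*(-3) + 47*(7) = 11]
q=1: r=1, s=4, t=-9   [106*(4) + 47*(-9) = 1]
q=11: r=0, s=-47, t=106   [106*(-47) + 47*(106) = 0]
GCD = 1 with t = -9, so 47*(-9) ≡ 1 (mod 106)
Inverse = -9 mod 106 = 97
Check: 47 * 97 = 4559 ≡ 1 (mod 106)

47^(-1) ≡ 97 (mod 106)


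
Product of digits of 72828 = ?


7 × 2 × 8 × 2 × 8 = 1792


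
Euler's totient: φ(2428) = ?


2428 = 2^2 × 607
Prime factors: 2, 607
φ(2428) = 2428 × (1-1/2) × (1-1/607)
= 2428 × 1/2 × 606/607 = 1212

φ(2428) = 1212


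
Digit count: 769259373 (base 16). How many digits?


769259373 in base 16 = 2DD9F76D
Number of digits = 8

8 digits (base 16)


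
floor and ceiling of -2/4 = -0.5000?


-2/4 = -0.5000
floor = -1
ceil = 0

floor = -1, ceil = 0


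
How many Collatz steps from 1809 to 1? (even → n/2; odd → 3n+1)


1809 → 5428 → 2714 → 1357 → 4072 → 2036 → 1018 → 509 → 1528 → 764 → 382 → 191 → 574 → 287 → 862 → 431 → 1294 → 647 → 1942 → 971 → 2914 → 1457 → 4372 → 2186 → 1093 → 3280 → 1640 → 820 → 410 → 205 → 616 → 308 → 154 → 77 → 232 → 116 → 58 → 29 → 88 → 44 → 22 → 11 → 34 → 17 → 52 → 26 → 13 → 40 → 20 → 10 → 5 → 16 → 8 → 4 → 2 → 1
Total steps = 55

55 steps


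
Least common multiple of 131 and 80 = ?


GCD(131, 80) = 1
LCM = 131*80/1 = 10480/1 = 10480

LCM = 10480


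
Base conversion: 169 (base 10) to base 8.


169 (base 10) = 169 (decimal)
169 (decimal) = 251 (base 8)


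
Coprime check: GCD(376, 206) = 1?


Euclidean algorithm:
376 = 1 * 206 + 170
206 = 1 * 170 + 36
170 = 4 * 36 + 26
36 = 1 * 26 + 10
26 = 2 * 10 + 6
10 = 1 * 6 + 4
6 = 1 * 4 + 2
4 = 2 * 2 + 0
GCD(376, 206) = 2

No, not coprime (GCD = 2)


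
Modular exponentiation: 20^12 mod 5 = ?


20^1 mod 5 = 0
20^2 mod 5 = 0
20^3 mod 5 = 0
20^4 mod 5 = 0
20^5 mod 5 = 0
20^6 mod 5 = 0
20^7 mod 5 = 0
20^8 mod 5 = 0
20^9 mod 5 = 0
20^10 mod 5 = 0
20^11 mod 5 = 0
20^12 mod 5 = 0


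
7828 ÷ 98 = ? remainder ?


7828 = 98 * 79 + 86
Check: 7742 + 86 = 7828

q = 79, r = 86


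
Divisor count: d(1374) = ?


1374 = 2^1 × 3^1 × 229^1
d(1374) = (1+1) × (1+1) × (1+1) = 8

8 divisors


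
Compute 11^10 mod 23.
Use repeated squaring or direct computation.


11^1 mod 23 = 11
11^2 mod 23 = 6
11^3 mod 23 = 20
11^4 mod 23 = 13
11^5 mod 23 = 5
11^6 mod 23 = 9
11^7 mod 23 = 7
11^8 mod 23 = 8
11^9 mod 23 = 19
11^10 mod 23 = 2


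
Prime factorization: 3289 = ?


3289 / 11 = 299
299 / 13 = 23
23 / 23 = 1
3289 = 11 × 13 × 23


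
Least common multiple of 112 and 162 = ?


GCD(112, 162) = 2
LCM = 112*162/2 = 18144/2 = 9072

LCM = 9072


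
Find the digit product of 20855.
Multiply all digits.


2 × 0 × 8 × 5 × 5 = 0


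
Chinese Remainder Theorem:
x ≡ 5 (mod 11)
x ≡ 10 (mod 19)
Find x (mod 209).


M = 11*19 = 209
M1 = M/11 = 19, M2 = M/19 = 11
M1^(-1) mod 11 = 7, M2^(-1) mod 19 = 7
x = 5*19*7 + 10*11*7 = 1435
1435 mod 209 = 181
Check: 181 mod 11 = 5 ✓, 181 mod 19 = 10 ✓

x ≡ 181 (mod 209)


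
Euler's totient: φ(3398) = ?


3398 = 2 × 1699
Prime factors: 2, 1699
φ(3398) = 3398 × (1-1/2) × (1-1/1699)
= 3398 × 1/2 × 1698/1699 = 1698

φ(3398) = 1698


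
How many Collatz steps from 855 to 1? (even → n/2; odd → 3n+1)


855 → 2566 → 1283 → 3850 → 1925 → 5776 → 2888 → 1444 → 722 → 361 → 1084 → 542 → 271 → 814 → 407 → 1222 → 611 → 1834 → 917 → 2752 → 1376 → 688 → 344 → 172 → 86 → 43 → 130 → 65 → 196 → 98 → 49 → 148 → 74 → 37 → 112 → 56 → 28 → 14 → 7 → 22 → 11 → 34 → 17 → 52 → 26 → 13 → 40 → 20 → 10 → 5 → 16 → 8 → 4 → 2 → 1
Total steps = 54

54 steps


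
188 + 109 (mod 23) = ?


188 + 109 = 297
297 mod 23 = 21


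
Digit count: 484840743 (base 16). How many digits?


484840743 in base 16 = 1CE61527
Number of digits = 8

8 digits (base 16)


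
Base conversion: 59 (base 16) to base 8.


59 (base 16) = 89 (decimal)
89 (decimal) = 131 (base 8)


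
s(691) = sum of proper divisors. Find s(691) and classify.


Proper divisors: 1
Sum = 1 = 1
1 < 691 → deficient

s(691) = 1 (deficient)


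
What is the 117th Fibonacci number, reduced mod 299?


F(k) mod 299 for k=1..117:
1, 1, 2, 3, 5, 8, 13, 21, 34, 55, 89, 144, 233, 78, 12, 90, 102, 192, 294, 187, 182, 70, 252, 23, 275, 298, 274, 273, 248, 222, 171, 94, 265, 60, 26, 86, 112, 198, 11, 209, 220, 130, 51, 181, 232, 114, 47, 161, 208, 70, 278, 49, 28, 77, 105, 182, 287, 170, 158, 29, 187, 216, 104, 21, 125, 146, 271, 118, 90, 208, 298, 207, 206, 114, 21, 135, 156, 291, 148, 140, 288, 129, 118, 247, 66, 14, 80, 94, 174, 268, 143, 112, 255, 68, 24, 92, 116, 208, 25, 233, 258, 192, 151, 44, 195, 239, 135, 75, 210, 285, 196, 182, 79, 261, 41, 3, 44
F(117) mod 299 = 44


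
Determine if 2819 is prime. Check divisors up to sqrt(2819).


Check divisors up to sqrt(2819) = 53.0943
No divisors found.
2819 is prime.

Yes, 2819 is prime


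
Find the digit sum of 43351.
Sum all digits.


4 + 3 + 3 + 5 + 1 = 16


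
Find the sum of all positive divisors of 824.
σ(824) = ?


Divisors of 824: 1, 2, 4, 8, 103, 206, 412, 824
Sum = 1 + 2 + 4 + 8 + 103 + 206 + 412 + 824 = 1560

σ(824) = 1560


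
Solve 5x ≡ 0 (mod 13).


GCD(5, 13) = 1, unique solution
a^(-1) mod 13 = 8
x = 8 * 0 mod 13 = 0

x ≡ 0 (mod 13)


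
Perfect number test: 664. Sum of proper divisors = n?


Proper divisors of 664: 1, 2, 4, 8, 83, 166, 332
Sum = 1 + 2 + 4 + 8 + 83 + 166 + 332 = 596

No, 664 is not perfect (596 ≠ 664)


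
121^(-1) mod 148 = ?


Use the extended Euclidean algorithm on (148, 121); each row r = 148*s + 121*t:
r=148, s=1, t=0
r=121, s=0, t=1
q=1: r=27, s=1, t=-1   [148*(1) + 121*(-1) = 27]
q=4: r=13, s=-4, t=5   [148*(-4) + 121*(5) = 13]
q=2: r=1, s=9, t=-11   [148*(9) + 121*(-11) = 1]
q=13: r=0, s=-121, t=148   [148*(-121) + 121*(148) = 0]
GCD = 1 with t = -11, so 121*(-11) ≡ 1 (mod 148)
Inverse = -11 mod 148 = 137
Check: 121 * 137 = 16577 ≡ 1 (mod 148)

121^(-1) ≡ 137 (mod 148)


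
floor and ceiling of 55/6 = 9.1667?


55/6 = 9.1667
floor = 9
ceil = 10

floor = 9, ceil = 10


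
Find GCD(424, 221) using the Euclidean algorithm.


424 = 1 * 221 + 203
221 = 1 * 203 + 18
203 = 11 * 18 + 5
18 = 3 * 5 + 3
5 = 1 * 3 + 2
3 = 1 * 2 + 1
2 = 2 * 1 + 0
GCD = 1


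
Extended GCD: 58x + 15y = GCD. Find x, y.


Tabular extended Euclidean (each row: r = 58*s + 15*t):
r=58, s=1, t=0
r=15, s=0, t=1
q=3: r=13, s=1, t=-3   [58*(1) + 15*(-3) = 13]
q=1: r=2, s=-1, t=4   [58*(-1) + 15*(4) = 2]
q=6: r=1, s=7, t=-27   [58*(7) + 15*(-27) = 1]
q=2: r=0, s=-15, t=58   [58*(-15) + 15*(58) = 0]
GCD = 1; from the row with r=1: x=7, y=-27
Check: 58*(7) + 15*(-27) = 406 - 405 = 1

GCD = 1, x = 7, y = -27


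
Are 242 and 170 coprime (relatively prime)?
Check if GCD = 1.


Euclidean algorithm:
242 = 1 * 170 + 72
170 = 2 * 72 + 26
72 = 2 * 26 + 20
26 = 1 * 20 + 6
20 = 3 * 6 + 2
6 = 3 * 2 + 0
GCD(242, 170) = 2

No, not coprime (GCD = 2)


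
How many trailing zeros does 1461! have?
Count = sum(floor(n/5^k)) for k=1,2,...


floor(1461/5) = 292
floor(1461/25) = 58
floor(1461/125) = 11
floor(1461/625) = 2
Total = 363

363 trailing zeros


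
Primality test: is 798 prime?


798 / 2 = 399 (exact division)
798 is NOT prime.

No, 798 is not prime


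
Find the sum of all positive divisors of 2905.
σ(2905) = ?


Divisors of 2905: 1, 5, 7, 35, 83, 415, 581, 2905
Sum = 1 + 5 + 7 + 35 + 83 + 415 + 581 + 2905 = 4032

σ(2905) = 4032


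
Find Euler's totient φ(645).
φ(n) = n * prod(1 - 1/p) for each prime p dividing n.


645 = 3 × 5 × 43
Prime factors: 3, 5, 43
φ(645) = 645 × (1-1/3) × (1-1/5) × (1-1/43)
= 645 × 2/3 × 4/5 × 42/43 = 336

φ(645) = 336


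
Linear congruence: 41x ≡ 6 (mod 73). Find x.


GCD(41, 73) = 1, unique solution
a^(-1) mod 73 = 57
x = 57 * 6 mod 73 = 50

x ≡ 50 (mod 73)


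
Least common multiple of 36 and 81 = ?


GCD(36, 81) = 9
LCM = 36*81/9 = 2916/9 = 324

LCM = 324


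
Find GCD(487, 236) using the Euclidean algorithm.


487 = 2 * 236 + 15
236 = 15 * 15 + 11
15 = 1 * 11 + 4
11 = 2 * 4 + 3
4 = 1 * 3 + 1
3 = 3 * 1 + 0
GCD = 1


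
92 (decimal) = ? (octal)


92 (base 10) = 92 (decimal)
92 (decimal) = 134 (base 8)


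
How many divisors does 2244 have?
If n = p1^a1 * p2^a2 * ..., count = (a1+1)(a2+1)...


2244 = 2^2 × 3^1 × 11^1 × 17^1
d(2244) = (2+1) × (1+1) × (1+1) × (1+1) = 24

24 divisors


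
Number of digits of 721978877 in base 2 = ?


721978877 in base 2 = 101011000010001000010111111101
Number of digits = 30

30 digits (base 2)


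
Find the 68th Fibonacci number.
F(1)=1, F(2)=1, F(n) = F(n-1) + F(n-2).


Sequence: 1, 1, 2, 3, 5, 8, 13, 21, 34, 55, 89, 144, 233, 377, 610, 987, 1597, 2584, 4181, 6765, 10946, 17711, 28657, 46368, 75025, 121393, 196418, 317811, 514229, 832040, 1346269, 2178309, 3524578, 5702887, 9227465, 14930352, 24157817, 39088169, 63245986, 102334155, 165580141, 267914296, 433494437, 701408733, 1134903170, 1836311903, 2971215073, 4807526976, 7778742049, 12586269025, 20365011074, 32951280099, 53316291173, 86267571272, 139583862445, 225851433717, 365435296162, 591286729879, 956722026041, 1548008755920, 2504730781961, 4052739537881, 6557470319842, 10610209857723, 17167680177565, 27777890035288, 44945570212853, 72723460248141
F(68) = 72723460248141


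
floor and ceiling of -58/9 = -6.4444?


-58/9 = -6.4444
floor = -7
ceil = -6

floor = -7, ceil = -6


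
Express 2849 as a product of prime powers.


2849 / 7 = 407
407 / 11 = 37
37 / 37 = 1
2849 = 7 × 11 × 37


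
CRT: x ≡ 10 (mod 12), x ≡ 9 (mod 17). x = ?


M = 12*17 = 204
M1 = M/12 = 17, M2 = M/17 = 12
M1^(-1) mod 12 = 5, M2^(-1) mod 17 = 10
x = 10*17*5 + 9*12*10 = 1930
1930 mod 204 = 94
Check: 94 mod 12 = 10 ✓, 94 mod 17 = 9 ✓

x ≡ 94 (mod 204)


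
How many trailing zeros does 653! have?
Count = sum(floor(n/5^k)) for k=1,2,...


floor(653/5) = 130
floor(653/25) = 26
floor(653/125) = 5
floor(653/625) = 1
Total = 162

162 trailing zeros


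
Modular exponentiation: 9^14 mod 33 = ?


9^1 mod 33 = 9
9^2 mod 33 = 15
9^3 mod 33 = 3
9^4 mod 33 = 27
9^5 mod 33 = 12
9^6 mod 33 = 9
9^7 mod 33 = 15
9^8 mod 33 = 3
9^9 mod 33 = 27
9^10 mod 33 = 12
9^11 mod 33 = 9
9^12 mod 33 = 15
9^13 mod 33 = 3
9^14 mod 33 = 27


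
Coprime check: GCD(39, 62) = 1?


Euclidean algorithm:
62 = 1 * 39 + 23
39 = 1 * 23 + 16
23 = 1 * 16 + 7
16 = 2 * 7 + 2
7 = 3 * 2 + 1
2 = 2 * 1 + 0
GCD(39, 62) = 1

Yes, coprime (GCD = 1)


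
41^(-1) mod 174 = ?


Use the extended Euclidean algorithm on (174, 41); each row r = 174*s + 41*t:
r=174, s=1, t=0
r=41, s=0, t=1
q=4: r=10, s=1, t=-4   [174*(1) + 41*(-4) = 10]
q=4: r=1, s=-4, t=17   [174*(-4) + 41*(17) = 1]
q=10: r=0, s=41, t=-174   [174*(41) + 41*(-174) = 0]
GCD = 1 with t = 17, so 41*(17) ≡ 1 (mod 174)
Inverse = 17 mod 174 = 17
Check: 41 * 17 = 697 ≡ 1 (mod 174)

41^(-1) ≡ 17 (mod 174)


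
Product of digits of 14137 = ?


1 × 4 × 1 × 3 × 7 = 84


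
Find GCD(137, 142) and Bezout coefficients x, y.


Tabular extended Euclidean (each row: r = 137*s + 142*t):
r=137, s=1, t=0
r=142, s=0, t=1
q=0: r=137, s=1, t=0   [137*(1) + 142*(0) = 137]
q=1: r=5, s=-1, t=1   [137*(-1) + 142*(1) = 5]
q=27: r=2, s=28, t=-27   [137*(28) + 142*(-27) = 2]
q=2: r=1, s=-57, t=55   [137*(-57) + 142*(55) = 1]
q=2: r=0, s=142, t=-137   [137*(142) + 142*(-137) = 0]
GCD = 1; from the row with r=1: x=-57, y=55
Check: 137*(-57) + 142*(55) = -7809 + 7810 = 1

GCD = 1, x = -57, y = 55


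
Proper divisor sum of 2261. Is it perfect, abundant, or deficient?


Proper divisors: 1, 7, 17, 19, 119, 133, 323
Sum = 1 + 7 + 17 + 19 + 119 + 133 + 323 = 619
619 < 2261 → deficient

s(2261) = 619 (deficient)


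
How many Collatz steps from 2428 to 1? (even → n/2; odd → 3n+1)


2428 → 1214 → 607 → 1822 → 911 → 2734 → 1367 → 4102 → 2051 → 6154 → 3077 → 9232 → 4616 → 2308 → 1154 → 577 → 1732 → 866 → 433 → 1300 → 650 → 325 → 976 → 488 → 244 → 122 → 61 → 184 → 92 → 46 → 23 → 70 → 35 → 106 → 53 → 160 → 80 → 40 → 20 → 10 → 5 → 16 → 8 → 4 → 2 → 1
Total steps = 45

45 steps


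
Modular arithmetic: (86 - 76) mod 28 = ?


86 - 76 = 10
10 mod 28 = 10
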